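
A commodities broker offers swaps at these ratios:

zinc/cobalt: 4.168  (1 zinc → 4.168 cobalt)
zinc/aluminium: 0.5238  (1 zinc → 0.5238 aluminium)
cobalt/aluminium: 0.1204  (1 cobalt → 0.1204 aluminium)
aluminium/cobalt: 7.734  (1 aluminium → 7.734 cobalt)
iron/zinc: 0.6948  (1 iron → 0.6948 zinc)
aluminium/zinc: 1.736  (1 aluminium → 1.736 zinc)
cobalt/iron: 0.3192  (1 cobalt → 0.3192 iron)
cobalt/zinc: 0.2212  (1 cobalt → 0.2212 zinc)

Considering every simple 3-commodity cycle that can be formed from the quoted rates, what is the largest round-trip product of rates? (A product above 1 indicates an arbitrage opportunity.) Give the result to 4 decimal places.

iron→zinc→cobalt→iron: 0.6948 × 4.168 × 0.3192 = 0.92438
zinc→aluminium→cobalt→zinc: 0.5238 × 7.734 × 0.2212 = 0.89610
zinc→cobalt→aluminium→zinc: 4.168 × 0.1204 × 1.736 = 0.87117
Maximum is iron→zinc→cobalt→iron at 0.9244; no arbitrage — every cycle loses value.

0.9244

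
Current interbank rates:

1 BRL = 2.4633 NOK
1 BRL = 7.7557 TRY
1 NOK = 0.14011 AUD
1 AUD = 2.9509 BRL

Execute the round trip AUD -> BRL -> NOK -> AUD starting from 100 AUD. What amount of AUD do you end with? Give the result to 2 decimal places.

100 AUD × 2.9509 = 295.09 BRL
295.09 BRL × 2.4633 = 726.895197 NOK
726.895197 NOK × 0.14011 = 101.84528605167 AUD

101.85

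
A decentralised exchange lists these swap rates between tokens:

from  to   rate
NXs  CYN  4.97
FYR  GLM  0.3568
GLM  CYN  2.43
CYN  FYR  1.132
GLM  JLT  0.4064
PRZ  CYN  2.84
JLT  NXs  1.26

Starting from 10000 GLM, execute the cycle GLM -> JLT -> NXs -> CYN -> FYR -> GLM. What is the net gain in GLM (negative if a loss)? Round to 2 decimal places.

10000 GLM × 0.4064 = 4064 JLT
4064 JLT × 1.26 = 5120.64 NXs
5120.64 NXs × 4.97 = 25449.5808 CYN
25449.5808 CYN × 1.132 = 28808.9254656 FYR
28808.9254656 FYR × 0.3568 = 10279.02460612608 GLM
Net change: 10279.02460612608 − 10000 = 279.02460612608 GLM

279.02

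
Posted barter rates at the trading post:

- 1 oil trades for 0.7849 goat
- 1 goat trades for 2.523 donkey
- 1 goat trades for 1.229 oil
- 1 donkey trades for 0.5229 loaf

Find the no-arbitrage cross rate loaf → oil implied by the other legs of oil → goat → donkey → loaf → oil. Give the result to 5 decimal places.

0.96572

Known legs of the cycle: 0.7849 × 2.523 × 0.5229 = 1.03550028183
For no arbitrage the full-cycle product must be 1, so the missing rate is 1 / 1.03550028183 ≈ 0.9657168.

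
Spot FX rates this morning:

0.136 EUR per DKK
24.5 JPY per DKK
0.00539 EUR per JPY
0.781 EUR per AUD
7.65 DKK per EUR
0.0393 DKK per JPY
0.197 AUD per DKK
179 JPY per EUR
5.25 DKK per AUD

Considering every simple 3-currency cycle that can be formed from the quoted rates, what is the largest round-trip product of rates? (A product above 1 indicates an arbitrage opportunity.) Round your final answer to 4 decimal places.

DKK→AUD→EUR→DKK: 0.197 × 0.781 × 7.65 = 1.17701
DKK→JPY→EUR→DKK: 24.5 × 0.00539 × 7.65 = 1.01022
DKK→EUR→JPY→DKK: 0.136 × 179 × 0.0393 = 0.95672
Maximum is DKK→AUD→EUR→DKK at 1.1770; arbitrage exists.

1.1770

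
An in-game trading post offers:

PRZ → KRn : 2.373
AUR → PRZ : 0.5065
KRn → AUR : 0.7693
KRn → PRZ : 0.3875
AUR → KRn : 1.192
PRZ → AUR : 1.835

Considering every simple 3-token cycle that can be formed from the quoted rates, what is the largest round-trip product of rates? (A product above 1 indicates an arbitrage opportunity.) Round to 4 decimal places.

0.9246

KRn→AUR→PRZ→KRn: 0.7693 × 0.5065 × 2.373 = 0.92464
KRn→PRZ→AUR→KRn: 0.3875 × 1.835 × 1.192 = 0.84759
Maximum is KRn→AUR→PRZ→KRn at 0.9246; no arbitrage — every cycle loses value.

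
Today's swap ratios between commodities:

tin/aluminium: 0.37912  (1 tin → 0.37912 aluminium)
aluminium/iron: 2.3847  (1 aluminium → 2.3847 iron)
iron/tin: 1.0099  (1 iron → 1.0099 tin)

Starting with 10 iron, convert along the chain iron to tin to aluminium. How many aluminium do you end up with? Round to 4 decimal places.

3.8287

10 iron × 1.0099 = 10.099 tin
10.099 tin × 0.37912 = 3.82873288 aluminium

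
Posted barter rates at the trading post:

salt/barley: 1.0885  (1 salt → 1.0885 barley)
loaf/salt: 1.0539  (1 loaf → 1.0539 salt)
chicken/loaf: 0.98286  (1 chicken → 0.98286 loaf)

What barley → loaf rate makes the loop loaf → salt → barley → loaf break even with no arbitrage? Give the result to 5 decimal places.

Known legs of the cycle: 1.0539 × 1.0885 = 1.14717015
For no arbitrage the full-cycle product must be 1, so the missing rate is 1 / 1.14717015 ≈ 0.8717103.

0.87171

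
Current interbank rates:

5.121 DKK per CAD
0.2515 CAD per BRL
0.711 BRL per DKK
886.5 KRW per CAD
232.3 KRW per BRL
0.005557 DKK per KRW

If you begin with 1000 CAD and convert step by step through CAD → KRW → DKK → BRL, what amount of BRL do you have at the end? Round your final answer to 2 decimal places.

3502.59

1000 CAD × 886.5 = 886500 KRW
886500 KRW × 0.005557 = 4926.2805 DKK
4926.2805 DKK × 0.711 = 3502.5854355 BRL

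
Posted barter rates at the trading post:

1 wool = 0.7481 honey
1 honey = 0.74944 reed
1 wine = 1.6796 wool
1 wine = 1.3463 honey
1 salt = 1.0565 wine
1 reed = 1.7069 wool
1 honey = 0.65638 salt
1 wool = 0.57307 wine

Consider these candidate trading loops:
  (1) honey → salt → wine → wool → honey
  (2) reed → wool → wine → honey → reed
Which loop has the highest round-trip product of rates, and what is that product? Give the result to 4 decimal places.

(1) 0.65638 × 1.0565 × 1.6796 × 0.7481 = 0.87135
(2) 1.7069 × 0.57307 × 1.3463 × 0.74944 = 0.98695
Highest is cycle (2) at 0.9869 (≤1, no arbitrage).

0.9869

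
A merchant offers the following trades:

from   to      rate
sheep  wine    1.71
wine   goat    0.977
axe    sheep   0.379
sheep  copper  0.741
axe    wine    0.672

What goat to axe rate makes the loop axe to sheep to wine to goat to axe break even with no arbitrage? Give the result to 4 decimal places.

Known legs of the cycle: 0.379 × 1.71 × 0.977 = 0.63318393
For no arbitrage the full-cycle product must be 1, so the missing rate is 1 / 0.63318393 ≈ 1.579320.

1.5793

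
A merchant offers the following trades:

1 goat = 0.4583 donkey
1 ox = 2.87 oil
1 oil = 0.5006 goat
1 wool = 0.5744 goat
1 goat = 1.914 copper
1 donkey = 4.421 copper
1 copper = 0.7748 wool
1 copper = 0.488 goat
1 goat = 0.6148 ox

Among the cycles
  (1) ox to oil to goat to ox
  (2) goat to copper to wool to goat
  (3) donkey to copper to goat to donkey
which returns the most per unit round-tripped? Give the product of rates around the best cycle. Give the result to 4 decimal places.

(1) 2.87 × 0.5006 × 0.6148 = 0.88330
(2) 1.914 × 0.7748 × 0.5744 = 0.85182
(3) 4.421 × 0.488 × 0.4583 = 0.98876
Highest is cycle (3) at 0.9888 (≤1, no arbitrage).

0.9888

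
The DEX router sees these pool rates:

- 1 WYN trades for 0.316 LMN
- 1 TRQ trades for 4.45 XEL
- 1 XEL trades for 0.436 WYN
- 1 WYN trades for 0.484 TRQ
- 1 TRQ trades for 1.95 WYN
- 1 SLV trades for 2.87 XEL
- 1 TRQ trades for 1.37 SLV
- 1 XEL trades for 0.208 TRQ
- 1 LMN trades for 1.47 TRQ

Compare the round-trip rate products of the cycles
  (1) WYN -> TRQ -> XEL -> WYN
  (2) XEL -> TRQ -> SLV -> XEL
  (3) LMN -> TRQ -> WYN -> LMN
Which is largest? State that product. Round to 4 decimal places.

0.9391

(1) 0.484 × 4.45 × 0.436 = 0.93906
(2) 0.208 × 1.37 × 2.87 = 0.81784
(3) 1.47 × 1.95 × 0.316 = 0.90581
Highest is cycle (1) at 0.9391 (≤1, no arbitrage).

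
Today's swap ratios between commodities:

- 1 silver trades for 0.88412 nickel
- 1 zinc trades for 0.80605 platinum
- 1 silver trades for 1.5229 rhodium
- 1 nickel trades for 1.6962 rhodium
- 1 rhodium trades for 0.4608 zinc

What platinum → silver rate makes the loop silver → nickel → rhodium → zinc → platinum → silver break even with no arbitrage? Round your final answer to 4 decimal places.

1.7953

Known legs of the cycle: 0.88412 × 1.6962 × 0.4608 × 0.80605 = 0.55700965946013696
For no arbitrage the full-cycle product must be 1, so the missing rate is 1 / 0.55700965946013696 ≈ 1.795301.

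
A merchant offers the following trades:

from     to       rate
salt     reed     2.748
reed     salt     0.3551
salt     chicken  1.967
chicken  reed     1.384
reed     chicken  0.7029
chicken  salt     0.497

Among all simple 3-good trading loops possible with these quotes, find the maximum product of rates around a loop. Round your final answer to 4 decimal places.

reed→salt→chicken→reed: 0.3551 × 1.967 × 1.384 = 0.96670
reed→chicken→salt→reed: 0.7029 × 0.497 × 2.748 = 0.95999
Maximum is reed→salt→chicken→reed at 0.9667; no arbitrage — every cycle loses value.

0.9667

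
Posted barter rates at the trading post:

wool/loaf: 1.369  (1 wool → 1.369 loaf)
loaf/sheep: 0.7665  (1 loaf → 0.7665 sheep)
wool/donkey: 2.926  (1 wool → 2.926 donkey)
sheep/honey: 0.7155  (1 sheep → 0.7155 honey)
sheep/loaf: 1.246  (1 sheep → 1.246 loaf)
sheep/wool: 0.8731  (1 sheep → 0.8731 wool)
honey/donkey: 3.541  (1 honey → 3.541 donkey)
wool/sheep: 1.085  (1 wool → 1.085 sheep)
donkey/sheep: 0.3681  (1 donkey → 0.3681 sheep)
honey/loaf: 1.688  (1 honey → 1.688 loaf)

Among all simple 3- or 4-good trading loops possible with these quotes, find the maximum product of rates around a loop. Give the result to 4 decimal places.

wool→donkey→sheep→wool: 2.926 × 0.3681 × 0.8731 = 0.94038
honey→donkey→sheep→honey: 3.541 × 0.3681 × 0.7155 = 0.93261
loaf→sheep→honey→loaf: 0.7665 × 0.7155 × 1.688 = 0.92575
loaf→sheep→wool→loaf: 0.7665 × 0.8731 × 1.369 = 0.91618
Maximum is wool→donkey→sheep→wool at 0.9404; no arbitrage — every cycle loses value.

0.9404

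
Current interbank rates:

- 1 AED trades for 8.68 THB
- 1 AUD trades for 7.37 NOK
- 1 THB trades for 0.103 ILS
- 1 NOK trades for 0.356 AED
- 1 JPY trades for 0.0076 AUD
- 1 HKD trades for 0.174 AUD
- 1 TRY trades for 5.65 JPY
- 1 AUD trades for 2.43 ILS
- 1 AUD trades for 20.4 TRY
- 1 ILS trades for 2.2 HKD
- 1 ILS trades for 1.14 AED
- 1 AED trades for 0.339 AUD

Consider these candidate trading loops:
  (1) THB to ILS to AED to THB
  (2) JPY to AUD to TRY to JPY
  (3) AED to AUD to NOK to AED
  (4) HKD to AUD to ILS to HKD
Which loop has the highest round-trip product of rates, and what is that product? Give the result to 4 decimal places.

(1) 0.103 × 1.14 × 8.68 = 1.01921
(2) 0.0076 × 20.4 × 5.65 = 0.87598
(3) 0.339 × 7.37 × 0.356 = 0.88944
(4) 0.174 × 2.43 × 2.2 = 0.93020
Highest is cycle (1) at 1.0192 (>1, arbitrage).

1.0192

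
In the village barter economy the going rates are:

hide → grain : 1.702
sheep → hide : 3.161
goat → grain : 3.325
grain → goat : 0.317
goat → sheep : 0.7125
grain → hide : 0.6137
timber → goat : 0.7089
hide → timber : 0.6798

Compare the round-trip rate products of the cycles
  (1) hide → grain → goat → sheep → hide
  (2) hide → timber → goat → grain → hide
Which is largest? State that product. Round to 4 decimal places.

1.2151

(1) 1.702 × 0.317 × 0.7125 × 3.161 = 1.21515
(2) 0.6798 × 0.7089 × 3.325 × 0.6137 = 0.98336
Highest is cycle (1) at 1.2151 (>1, arbitrage).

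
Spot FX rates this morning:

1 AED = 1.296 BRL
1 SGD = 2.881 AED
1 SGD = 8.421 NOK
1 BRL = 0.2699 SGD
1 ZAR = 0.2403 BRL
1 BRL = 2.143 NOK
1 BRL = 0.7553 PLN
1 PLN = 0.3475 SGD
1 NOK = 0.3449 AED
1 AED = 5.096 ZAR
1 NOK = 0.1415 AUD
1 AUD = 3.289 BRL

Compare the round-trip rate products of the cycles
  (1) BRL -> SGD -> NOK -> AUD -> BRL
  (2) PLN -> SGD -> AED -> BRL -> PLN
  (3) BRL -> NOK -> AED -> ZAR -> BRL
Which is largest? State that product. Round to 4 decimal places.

(1) 0.2699 × 8.421 × 0.1415 × 3.289 = 1.05776
(2) 0.3475 × 2.881 × 1.296 × 0.7553 = 0.97999
(3) 2.143 × 0.3449 × 5.096 × 0.2403 = 0.90510
Highest is cycle (1) at 1.0578 (>1, arbitrage).

1.0578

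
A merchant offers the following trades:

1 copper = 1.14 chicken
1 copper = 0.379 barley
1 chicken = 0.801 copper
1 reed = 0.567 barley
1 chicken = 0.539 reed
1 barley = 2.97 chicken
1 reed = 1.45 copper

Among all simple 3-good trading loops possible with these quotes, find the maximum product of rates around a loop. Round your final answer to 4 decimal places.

chicken→reed→barley→chicken: 0.539 × 0.567 × 2.97 = 0.90767
chicken→copper→barley→chicken: 0.801 × 0.379 × 2.97 = 0.90163
chicken→reed→copper→chicken: 0.539 × 1.45 × 1.14 = 0.89097
Maximum is chicken→reed→barley→chicken at 0.9077; no arbitrage — every cycle loses value.

0.9077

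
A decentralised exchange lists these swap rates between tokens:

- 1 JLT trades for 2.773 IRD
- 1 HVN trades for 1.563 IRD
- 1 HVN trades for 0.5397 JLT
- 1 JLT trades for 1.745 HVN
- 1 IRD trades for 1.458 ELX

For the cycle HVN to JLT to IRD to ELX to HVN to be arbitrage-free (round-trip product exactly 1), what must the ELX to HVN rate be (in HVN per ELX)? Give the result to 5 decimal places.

0.45829

Known legs of the cycle: 0.5397 × 2.773 × 1.458 = 2.1820254498
For no arbitrage the full-cycle product must be 1, so the missing rate is 1 / 2.1820254498 ≈ 0.4582898.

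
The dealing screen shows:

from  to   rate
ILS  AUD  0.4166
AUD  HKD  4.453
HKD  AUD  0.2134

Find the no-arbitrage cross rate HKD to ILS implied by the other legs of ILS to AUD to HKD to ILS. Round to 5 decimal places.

Known legs of the cycle: 0.4166 × 4.453 = 1.8551198
For no arbitrage the full-cycle product must be 1, so the missing rate is 1 / 1.8551198 ≈ 0.5390487.

0.53905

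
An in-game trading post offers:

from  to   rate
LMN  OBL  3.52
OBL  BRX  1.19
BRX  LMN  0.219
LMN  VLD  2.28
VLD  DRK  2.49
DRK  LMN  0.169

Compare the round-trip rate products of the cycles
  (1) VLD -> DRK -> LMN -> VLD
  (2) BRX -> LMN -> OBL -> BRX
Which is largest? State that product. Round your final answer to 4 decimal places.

(1) 2.49 × 0.169 × 2.28 = 0.95945
(2) 0.219 × 3.52 × 1.19 = 0.91735
Highest is cycle (1) at 0.9594 (≤1, no arbitrage).

0.9594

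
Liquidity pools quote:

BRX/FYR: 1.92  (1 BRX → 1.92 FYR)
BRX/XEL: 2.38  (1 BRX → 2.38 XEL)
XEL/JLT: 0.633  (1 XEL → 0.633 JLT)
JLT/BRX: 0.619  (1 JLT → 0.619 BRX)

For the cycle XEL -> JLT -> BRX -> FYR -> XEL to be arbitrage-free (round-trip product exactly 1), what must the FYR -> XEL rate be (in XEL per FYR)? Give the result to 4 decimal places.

Known legs of the cycle: 0.633 × 0.619 × 1.92 = 0.75230784
For no arbitrage the full-cycle product must be 1, so the missing rate is 1 / 0.75230784 ≈ 1.329243.

1.3292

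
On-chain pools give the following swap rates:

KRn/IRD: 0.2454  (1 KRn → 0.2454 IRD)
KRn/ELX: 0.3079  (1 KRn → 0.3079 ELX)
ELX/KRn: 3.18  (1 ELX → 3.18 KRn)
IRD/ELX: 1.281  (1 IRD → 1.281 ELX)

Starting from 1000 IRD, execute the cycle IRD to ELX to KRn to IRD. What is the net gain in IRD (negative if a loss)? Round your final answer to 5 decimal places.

1000 IRD × 1.281 = 1281 ELX
1281 ELX × 3.18 = 4073.58 KRn
4073.58 KRn × 0.2454 = 999.656532 IRD
Net change: 999.656532 − 1000 = -0.343468 IRD

-0.34347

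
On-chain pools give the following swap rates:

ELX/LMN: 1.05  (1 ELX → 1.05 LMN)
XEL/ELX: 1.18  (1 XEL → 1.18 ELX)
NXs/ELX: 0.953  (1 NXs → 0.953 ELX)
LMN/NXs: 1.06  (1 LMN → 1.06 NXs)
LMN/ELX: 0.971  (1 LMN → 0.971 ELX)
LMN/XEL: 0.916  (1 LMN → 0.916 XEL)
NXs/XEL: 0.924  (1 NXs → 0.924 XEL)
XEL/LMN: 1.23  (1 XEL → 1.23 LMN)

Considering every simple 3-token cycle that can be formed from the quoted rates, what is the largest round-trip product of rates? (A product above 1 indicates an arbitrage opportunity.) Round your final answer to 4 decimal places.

NXs→XEL→LMN→NXs: 0.924 × 1.23 × 1.06 = 1.20471
LMN→XEL→ELX→LMN: 0.916 × 1.18 × 1.05 = 1.13492
NXs→ELX→LMN→NXs: 0.953 × 1.05 × 1.06 = 1.06069
Maximum is NXs→XEL→LMN→NXs at 1.2047; arbitrage exists.

1.2047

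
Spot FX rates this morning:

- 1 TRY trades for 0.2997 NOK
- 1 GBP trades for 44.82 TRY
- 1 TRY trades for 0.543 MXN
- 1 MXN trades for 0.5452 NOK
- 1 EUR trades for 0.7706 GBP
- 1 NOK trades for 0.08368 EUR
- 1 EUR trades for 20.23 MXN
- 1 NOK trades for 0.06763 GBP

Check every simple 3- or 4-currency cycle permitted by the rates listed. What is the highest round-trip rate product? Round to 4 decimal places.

MXN→NOK→EUR→MXN: 0.5452 × 0.08368 × 20.23 = 0.92294
NOK→GBP→TRY→NOK: 0.06763 × 44.82 × 0.2997 = 0.90844
MXN→NOK→GBP→TRY→MXN: 0.5452 × 0.06763 × 44.82 × 0.543 = 0.89736
NOK→EUR→GBP→TRY→NOK: 0.08368 × 0.7706 × 44.82 × 0.2997 = 0.86618
Maximum is MXN→NOK→EUR→MXN at 0.9229; no arbitrage — every cycle loses value.

0.9229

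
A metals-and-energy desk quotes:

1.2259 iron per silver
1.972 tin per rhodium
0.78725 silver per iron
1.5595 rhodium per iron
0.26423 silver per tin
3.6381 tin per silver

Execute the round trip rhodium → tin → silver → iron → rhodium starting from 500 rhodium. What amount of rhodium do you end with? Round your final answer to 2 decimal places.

500 rhodium × 1.972 = 986 tin
986 tin × 0.26423 = 260.53078 silver
260.53078 silver × 1.2259 = 319.384683202 iron
319.384683202 iron × 1.5595 = 498.080413453519 rhodium

498.08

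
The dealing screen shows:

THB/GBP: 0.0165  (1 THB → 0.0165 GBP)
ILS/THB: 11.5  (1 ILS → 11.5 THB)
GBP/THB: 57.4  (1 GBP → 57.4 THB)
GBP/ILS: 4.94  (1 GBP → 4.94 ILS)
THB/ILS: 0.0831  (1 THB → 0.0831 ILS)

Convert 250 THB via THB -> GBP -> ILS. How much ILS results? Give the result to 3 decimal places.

20.378

250 THB × 0.0165 = 4.125 GBP
4.125 GBP × 4.94 = 20.3775 ILS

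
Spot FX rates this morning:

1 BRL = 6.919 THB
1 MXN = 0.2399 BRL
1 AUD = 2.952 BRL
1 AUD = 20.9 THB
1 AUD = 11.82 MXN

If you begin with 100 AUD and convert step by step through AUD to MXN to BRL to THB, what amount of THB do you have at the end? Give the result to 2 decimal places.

1961.96

100 AUD × 11.82 = 1182 MXN
1182 MXN × 0.2399 = 283.5618 BRL
283.5618 BRL × 6.919 = 1961.9640942 THB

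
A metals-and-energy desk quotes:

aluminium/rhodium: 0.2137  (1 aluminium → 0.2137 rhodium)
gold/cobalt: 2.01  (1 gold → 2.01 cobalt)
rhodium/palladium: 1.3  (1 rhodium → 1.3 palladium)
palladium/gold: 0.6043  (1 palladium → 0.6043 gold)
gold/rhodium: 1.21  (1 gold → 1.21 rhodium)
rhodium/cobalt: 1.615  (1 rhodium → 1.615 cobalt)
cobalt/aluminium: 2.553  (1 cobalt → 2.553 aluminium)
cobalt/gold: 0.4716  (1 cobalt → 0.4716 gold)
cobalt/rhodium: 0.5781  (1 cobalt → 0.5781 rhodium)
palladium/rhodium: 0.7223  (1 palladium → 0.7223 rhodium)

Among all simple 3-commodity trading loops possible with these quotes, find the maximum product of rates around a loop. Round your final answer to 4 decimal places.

gold→rhodium→palladium→gold: 1.21 × 1.3 × 0.6043 = 0.95056
cobalt→gold→rhodium→cobalt: 0.4716 × 1.21 × 1.615 = 0.92158
cobalt→aluminium→rhodium→cobalt: 2.553 × 0.2137 × 1.615 = 0.88111
Maximum is gold→rhodium→palladium→gold at 0.9506; no arbitrage — every cycle loses value.

0.9506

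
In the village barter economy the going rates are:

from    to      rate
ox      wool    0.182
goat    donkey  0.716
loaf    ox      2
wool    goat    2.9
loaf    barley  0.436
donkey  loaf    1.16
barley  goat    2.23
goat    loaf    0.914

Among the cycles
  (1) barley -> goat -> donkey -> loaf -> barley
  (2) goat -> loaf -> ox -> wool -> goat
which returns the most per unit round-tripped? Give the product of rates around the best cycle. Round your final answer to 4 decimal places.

(1) 2.23 × 0.716 × 1.16 × 0.436 = 0.80754
(2) 0.914 × 2 × 0.182 × 2.9 = 0.96482
Highest is cycle (2) at 0.9648 (≤1, no arbitrage).

0.9648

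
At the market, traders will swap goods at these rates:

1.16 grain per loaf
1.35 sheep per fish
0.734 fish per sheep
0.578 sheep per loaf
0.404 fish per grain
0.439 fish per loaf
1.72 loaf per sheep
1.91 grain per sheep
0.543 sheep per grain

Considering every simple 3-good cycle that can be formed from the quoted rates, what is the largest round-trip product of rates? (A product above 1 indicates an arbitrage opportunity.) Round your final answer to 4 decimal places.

1.0834

loaf→grain→sheep→loaf: 1.16 × 0.543 × 1.72 = 1.08339
grain→fish→sheep→grain: 0.404 × 1.35 × 1.91 = 1.04171
loaf→fish→sheep→loaf: 0.439 × 1.35 × 1.72 = 1.01936
Maximum is loaf→grain→sheep→loaf at 1.0834; arbitrage exists.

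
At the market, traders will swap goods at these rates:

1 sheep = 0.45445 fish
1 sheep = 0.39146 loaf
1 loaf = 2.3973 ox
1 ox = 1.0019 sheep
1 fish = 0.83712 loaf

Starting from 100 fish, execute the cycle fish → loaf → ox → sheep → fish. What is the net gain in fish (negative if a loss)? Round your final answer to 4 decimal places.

-8.6264

100 fish × 0.83712 = 83.712 loaf
83.712 loaf × 2.3973 = 200.6827776 ox
200.6827776 ox × 1.0019 = 201.06407487744 sheep
201.06407487744 sheep × 0.45445 = 91.373568828052608 fish
Net change: 91.373568828052608 − 100 = -8.626431171947392 fish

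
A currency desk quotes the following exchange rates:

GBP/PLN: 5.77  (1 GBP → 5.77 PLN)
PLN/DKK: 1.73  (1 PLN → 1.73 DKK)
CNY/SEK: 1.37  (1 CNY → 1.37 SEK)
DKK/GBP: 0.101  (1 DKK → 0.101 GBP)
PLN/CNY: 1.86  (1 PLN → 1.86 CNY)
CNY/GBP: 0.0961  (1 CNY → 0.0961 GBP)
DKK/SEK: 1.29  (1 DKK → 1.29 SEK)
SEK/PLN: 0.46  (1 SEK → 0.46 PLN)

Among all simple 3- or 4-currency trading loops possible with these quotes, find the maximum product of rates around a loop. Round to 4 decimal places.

CNY→SEK→PLN→CNY: 1.37 × 0.46 × 1.86 = 1.17217
CNY→GBP→PLN→CNY: 0.0961 × 5.77 × 1.86 = 1.03136
SEK→PLN→DKK→SEK: 0.46 × 1.73 × 1.29 = 1.02658
GBP→PLN→DKK→GBP: 5.77 × 1.73 × 0.101 = 1.00819
Maximum is CNY→SEK→PLN→CNY at 1.1722; arbitrage exists.

1.1722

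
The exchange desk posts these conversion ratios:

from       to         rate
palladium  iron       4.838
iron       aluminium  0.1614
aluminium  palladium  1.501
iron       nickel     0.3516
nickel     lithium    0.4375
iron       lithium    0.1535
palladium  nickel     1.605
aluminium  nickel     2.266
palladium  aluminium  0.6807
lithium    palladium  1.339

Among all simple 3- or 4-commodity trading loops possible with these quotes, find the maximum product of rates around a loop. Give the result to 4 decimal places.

aluminium→palladium→iron→aluminium: 1.501 × 4.838 × 0.1614 = 1.17206
lithium→palladium→iron→nickel→lithium: 1.339 × 4.838 × 0.3516 × 0.4375 = 0.99649
lithium→palladium→iron→lithium: 1.339 × 4.838 × 0.1535 = 0.99439
lithium→palladium→nickel→lithium: 1.339 × 1.605 × 0.4375 = 0.94023
lithium→palladium→aluminium→nickel→lithium: 1.339 × 0.6807 × 2.266 × 0.4375 = 0.90360
Maximum is aluminium→palladium→iron→aluminium at 1.1721; arbitrage exists.

1.1721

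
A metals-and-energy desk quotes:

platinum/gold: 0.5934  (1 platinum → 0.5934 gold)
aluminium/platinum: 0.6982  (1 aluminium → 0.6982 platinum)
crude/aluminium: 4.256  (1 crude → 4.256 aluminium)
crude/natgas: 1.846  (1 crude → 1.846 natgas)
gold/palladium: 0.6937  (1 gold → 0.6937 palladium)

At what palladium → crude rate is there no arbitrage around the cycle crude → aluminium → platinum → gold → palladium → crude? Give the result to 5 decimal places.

0.81752

Known legs of the cycle: 4.256 × 0.6982 × 0.5934 × 0.6937 = 1.223209091319936
For no arbitrage the full-cycle product must be 1, so the missing rate is 1 / 1.223209091319936 ≈ 0.8175217.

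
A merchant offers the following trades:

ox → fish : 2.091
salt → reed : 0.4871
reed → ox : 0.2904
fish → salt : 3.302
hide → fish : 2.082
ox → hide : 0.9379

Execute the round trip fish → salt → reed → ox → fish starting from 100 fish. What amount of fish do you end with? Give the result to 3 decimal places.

97.667

100 fish × 3.302 = 330.2 salt
330.2 salt × 0.4871 = 160.84042 reed
160.84042 reed × 0.2904 = 46.708057968 ox
46.708057968 ox × 2.091 = 97.666549211088 fish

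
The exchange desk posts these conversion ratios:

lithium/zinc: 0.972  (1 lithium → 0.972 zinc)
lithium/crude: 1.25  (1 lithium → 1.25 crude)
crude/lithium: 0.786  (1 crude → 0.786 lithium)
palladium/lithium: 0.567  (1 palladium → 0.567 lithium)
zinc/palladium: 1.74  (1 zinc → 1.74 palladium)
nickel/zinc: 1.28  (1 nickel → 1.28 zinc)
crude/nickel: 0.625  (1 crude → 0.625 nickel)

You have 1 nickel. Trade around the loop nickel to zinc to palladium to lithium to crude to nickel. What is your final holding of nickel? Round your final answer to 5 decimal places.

0.98658

1 nickel × 1.28 = 1.28 zinc
1.28 zinc × 1.74 = 2.2272 palladium
2.2272 palladium × 0.567 = 1.2628224 lithium
1.2628224 lithium × 1.25 = 1.578528 crude
1.578528 crude × 0.625 = 0.98658 nickel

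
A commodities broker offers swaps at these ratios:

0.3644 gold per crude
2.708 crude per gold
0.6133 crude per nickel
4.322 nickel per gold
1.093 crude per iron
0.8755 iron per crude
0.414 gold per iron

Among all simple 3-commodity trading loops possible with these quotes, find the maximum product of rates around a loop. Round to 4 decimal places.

0.9815

iron→gold→crude→iron: 0.414 × 2.708 × 0.8755 = 0.98153
crude→gold→nickel→crude: 0.3644 × 4.322 × 0.6133 = 0.96591
Maximum is iron→gold→crude→iron at 0.9815; no arbitrage — every cycle loses value.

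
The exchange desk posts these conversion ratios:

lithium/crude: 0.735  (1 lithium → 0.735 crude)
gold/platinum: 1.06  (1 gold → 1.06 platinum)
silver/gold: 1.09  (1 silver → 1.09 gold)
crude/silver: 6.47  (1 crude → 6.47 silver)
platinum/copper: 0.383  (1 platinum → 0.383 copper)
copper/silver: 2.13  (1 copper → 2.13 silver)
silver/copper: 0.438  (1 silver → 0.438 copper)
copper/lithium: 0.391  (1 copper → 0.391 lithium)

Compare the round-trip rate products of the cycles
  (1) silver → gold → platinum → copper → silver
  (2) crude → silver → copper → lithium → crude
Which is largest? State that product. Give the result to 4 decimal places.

(1) 1.09 × 1.06 × 0.383 × 2.13 = 0.94256
(2) 6.47 × 0.438 × 0.391 × 0.735 = 0.81441
Highest is cycle (1) at 0.9426 (≤1, no arbitrage).

0.9426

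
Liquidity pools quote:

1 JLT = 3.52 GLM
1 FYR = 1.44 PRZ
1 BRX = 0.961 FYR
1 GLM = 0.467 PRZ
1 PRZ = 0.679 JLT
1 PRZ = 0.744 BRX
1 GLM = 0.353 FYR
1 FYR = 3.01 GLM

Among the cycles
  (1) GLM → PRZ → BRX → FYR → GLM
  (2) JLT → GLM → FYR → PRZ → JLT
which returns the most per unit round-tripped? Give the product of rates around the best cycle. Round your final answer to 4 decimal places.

(1) 0.467 × 0.744 × 0.961 × 3.01 = 1.00503
(2) 3.52 × 0.353 × 1.44 × 0.679 = 1.21493
Highest is cycle (2) at 1.2149 (>1, arbitrage).

1.2149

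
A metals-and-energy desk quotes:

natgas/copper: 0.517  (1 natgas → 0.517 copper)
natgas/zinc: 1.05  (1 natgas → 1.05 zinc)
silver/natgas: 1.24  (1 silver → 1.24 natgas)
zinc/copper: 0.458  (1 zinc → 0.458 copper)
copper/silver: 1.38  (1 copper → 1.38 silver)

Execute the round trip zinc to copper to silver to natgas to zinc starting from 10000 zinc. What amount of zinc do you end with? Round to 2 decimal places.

8229.16

10000 zinc × 0.458 = 4580 copper
4580 copper × 1.38 = 6320.4 silver
6320.4 silver × 1.24 = 7837.296 natgas
7837.296 natgas × 1.05 = 8229.1608 zinc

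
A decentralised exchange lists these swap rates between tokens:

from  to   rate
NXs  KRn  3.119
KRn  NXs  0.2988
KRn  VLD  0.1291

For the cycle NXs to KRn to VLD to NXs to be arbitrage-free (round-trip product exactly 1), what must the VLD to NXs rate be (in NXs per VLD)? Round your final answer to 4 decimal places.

Known legs of the cycle: 3.119 × 0.1291 = 0.4026629
For no arbitrage the full-cycle product must be 1, so the missing rate is 1 / 0.4026629 ≈ 2.483467.

2.4835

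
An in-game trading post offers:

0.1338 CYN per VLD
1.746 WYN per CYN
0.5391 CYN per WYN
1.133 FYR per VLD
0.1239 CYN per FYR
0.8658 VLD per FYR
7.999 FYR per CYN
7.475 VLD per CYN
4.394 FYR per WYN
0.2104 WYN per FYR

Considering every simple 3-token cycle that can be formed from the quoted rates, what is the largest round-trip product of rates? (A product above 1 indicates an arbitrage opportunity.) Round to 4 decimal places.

VLD→FYR→CYN→VLD: 1.133 × 0.1239 × 7.475 = 1.04933
FYR→CYN→WYN→FYR: 0.1239 × 1.746 × 4.394 = 0.95055
VLD→CYN→FYR→VLD: 0.1338 × 7.999 × 0.8658 = 0.92664
FYR→WYN→CYN→FYR: 0.2104 × 0.5391 × 7.999 = 0.90730
Maximum is VLD→FYR→CYN→VLD at 1.0493; arbitrage exists.

1.0493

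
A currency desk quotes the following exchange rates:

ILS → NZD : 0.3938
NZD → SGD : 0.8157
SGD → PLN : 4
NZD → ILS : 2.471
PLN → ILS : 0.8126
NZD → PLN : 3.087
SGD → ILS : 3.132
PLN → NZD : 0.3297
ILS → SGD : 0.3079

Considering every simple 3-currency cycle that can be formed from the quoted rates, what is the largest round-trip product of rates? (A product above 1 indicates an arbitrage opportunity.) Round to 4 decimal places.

1.0757

NZD→SGD→PLN→NZD: 0.8157 × 4 × 0.3297 = 1.07575
NZD→SGD→ILS→NZD: 0.8157 × 3.132 × 0.3938 = 1.00607
SGD→PLN→ILS→SGD: 4 × 0.8126 × 0.3079 = 1.00080
NZD→PLN→ILS→NZD: 3.087 × 0.8126 × 0.3938 = 0.98785
Maximum is NZD→SGD→PLN→NZD at 1.0757; arbitrage exists.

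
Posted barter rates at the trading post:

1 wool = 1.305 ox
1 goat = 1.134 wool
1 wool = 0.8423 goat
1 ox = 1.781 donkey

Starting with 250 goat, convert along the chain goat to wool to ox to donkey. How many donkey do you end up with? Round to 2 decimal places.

658.91

250 goat × 1.134 = 283.5 wool
283.5 wool × 1.305 = 369.9675 ox
369.9675 ox × 1.781 = 658.9121175 donkey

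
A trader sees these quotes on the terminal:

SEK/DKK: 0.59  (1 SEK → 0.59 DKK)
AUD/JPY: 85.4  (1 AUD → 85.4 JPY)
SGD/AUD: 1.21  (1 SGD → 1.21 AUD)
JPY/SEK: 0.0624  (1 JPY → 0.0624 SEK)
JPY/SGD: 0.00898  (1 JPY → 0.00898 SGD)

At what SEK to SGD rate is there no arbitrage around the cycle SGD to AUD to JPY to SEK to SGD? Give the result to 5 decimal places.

Known legs of the cycle: 1.21 × 85.4 × 0.0624 = 6.4480416
For no arbitrage the full-cycle product must be 1, so the missing rate is 1 / 6.4480416 ≈ 0.1550858.

0.15509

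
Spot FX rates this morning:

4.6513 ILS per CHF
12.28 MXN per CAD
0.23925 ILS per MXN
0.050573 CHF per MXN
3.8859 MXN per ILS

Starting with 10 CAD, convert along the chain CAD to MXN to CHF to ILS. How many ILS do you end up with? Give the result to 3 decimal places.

10 CAD × 12.28 = 122.8 MXN
122.8 MXN × 0.050573 = 6.2103644 CHF
6.2103644 CHF × 4.6513 = 28.88626793372 ILS

28.886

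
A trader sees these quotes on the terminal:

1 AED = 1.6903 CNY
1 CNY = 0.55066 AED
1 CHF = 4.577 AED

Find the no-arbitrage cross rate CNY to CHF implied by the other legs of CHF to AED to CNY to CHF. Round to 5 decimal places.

0.12926

Known legs of the cycle: 4.577 × 1.6903 = 7.7365031
For no arbitrage the full-cycle product must be 1, so the missing rate is 1 / 7.7365031 ≈ 0.1292574.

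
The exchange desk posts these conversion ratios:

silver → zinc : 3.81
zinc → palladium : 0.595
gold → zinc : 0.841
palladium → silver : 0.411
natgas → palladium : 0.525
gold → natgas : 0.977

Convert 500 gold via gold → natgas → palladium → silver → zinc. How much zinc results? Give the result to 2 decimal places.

500 gold × 0.977 = 488.5 natgas
488.5 natgas × 0.525 = 256.4625 palladium
256.4625 palladium × 0.411 = 105.4060875 silver
105.4060875 silver × 3.81 = 401.597193375 zinc

401.60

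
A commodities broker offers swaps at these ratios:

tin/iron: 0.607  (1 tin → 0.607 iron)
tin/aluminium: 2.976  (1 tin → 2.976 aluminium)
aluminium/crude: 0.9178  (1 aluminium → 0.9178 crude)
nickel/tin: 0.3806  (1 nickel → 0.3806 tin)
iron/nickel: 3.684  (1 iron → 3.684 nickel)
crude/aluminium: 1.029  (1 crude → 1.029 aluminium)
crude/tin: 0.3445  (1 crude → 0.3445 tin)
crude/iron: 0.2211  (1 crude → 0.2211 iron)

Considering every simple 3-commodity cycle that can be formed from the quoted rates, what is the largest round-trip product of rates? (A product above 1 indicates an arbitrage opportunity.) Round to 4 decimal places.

0.9410

tin→aluminium→crude→tin: 2.976 × 0.9178 × 0.3445 = 0.94096
tin→iron→nickel→tin: 0.607 × 3.684 × 0.3806 = 0.85109
Maximum is tin→aluminium→crude→tin at 0.9410; no arbitrage — every cycle loses value.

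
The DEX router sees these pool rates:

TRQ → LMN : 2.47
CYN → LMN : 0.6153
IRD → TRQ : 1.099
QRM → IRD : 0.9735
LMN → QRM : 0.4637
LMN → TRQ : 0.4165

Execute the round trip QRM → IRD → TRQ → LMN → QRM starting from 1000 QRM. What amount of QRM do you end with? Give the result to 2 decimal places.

1000 QRM × 0.9735 = 973.5 IRD
973.5 IRD × 1.099 = 1069.8765 TRQ
1069.8765 TRQ × 2.47 = 2642.594955 LMN
2642.594955 LMN × 0.4637 = 1225.3712806335 QRM

1225.37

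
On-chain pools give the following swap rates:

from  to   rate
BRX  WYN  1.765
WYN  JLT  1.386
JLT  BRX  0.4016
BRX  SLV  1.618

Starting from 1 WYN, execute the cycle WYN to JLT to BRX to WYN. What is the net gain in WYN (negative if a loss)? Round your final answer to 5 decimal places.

-0.01757

1 WYN × 1.386 = 1.386 JLT
1.386 JLT × 0.4016 = 0.5566176 BRX
0.5566176 BRX × 1.765 = 0.982430064 WYN
Net change: 0.982430064 − 1 = -0.017569936 WYN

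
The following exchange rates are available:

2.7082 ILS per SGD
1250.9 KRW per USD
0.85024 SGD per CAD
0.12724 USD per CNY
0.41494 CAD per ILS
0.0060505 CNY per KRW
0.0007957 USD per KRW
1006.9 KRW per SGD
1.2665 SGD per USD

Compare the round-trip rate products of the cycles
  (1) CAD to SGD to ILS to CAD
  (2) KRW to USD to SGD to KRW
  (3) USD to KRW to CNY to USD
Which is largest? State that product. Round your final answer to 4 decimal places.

(1) 0.85024 × 2.7082 × 0.41494 = 0.95545
(2) 0.0007957 × 1.2665 × 1006.9 = 1.01471
(3) 1250.9 × 0.0060505 × 0.12724 = 0.96302
Highest is cycle (2) at 1.0147 (>1, arbitrage).

1.0147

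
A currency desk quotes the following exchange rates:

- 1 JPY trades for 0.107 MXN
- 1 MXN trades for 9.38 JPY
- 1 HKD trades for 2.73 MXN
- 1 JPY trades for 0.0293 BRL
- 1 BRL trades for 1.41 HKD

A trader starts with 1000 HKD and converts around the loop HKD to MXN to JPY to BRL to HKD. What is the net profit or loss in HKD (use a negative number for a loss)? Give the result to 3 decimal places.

57.919

1000 HKD × 2.73 = 2730 MXN
2730 MXN × 9.38 = 25607.4 JPY
25607.4 JPY × 0.0293 = 750.29682 BRL
750.29682 BRL × 1.41 = 1057.9185162 HKD
Net change: 1057.9185162 − 1000 = 57.9185162 HKD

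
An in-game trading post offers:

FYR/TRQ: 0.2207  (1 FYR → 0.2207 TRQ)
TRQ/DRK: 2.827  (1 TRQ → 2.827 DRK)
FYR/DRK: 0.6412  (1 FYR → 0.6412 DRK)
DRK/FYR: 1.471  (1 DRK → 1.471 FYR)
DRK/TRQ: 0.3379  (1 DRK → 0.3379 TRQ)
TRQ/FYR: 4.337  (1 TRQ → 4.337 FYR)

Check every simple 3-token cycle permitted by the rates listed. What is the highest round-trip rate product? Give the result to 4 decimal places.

FYR→DRK→TRQ→FYR: 0.6412 × 0.3379 × 4.337 = 0.93966
FYR→TRQ→DRK→FYR: 0.2207 × 2.827 × 1.471 = 0.91778
Maximum is FYR→DRK→TRQ→FYR at 0.9397; no arbitrage — every cycle loses value.

0.9397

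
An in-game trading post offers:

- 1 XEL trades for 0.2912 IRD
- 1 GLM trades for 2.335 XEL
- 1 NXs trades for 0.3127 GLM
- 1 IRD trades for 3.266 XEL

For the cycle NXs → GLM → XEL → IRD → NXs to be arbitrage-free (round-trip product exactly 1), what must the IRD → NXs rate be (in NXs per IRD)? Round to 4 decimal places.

4.7032

Known legs of the cycle: 0.3127 × 2.335 × 0.2912 = 0.2126209904
For no arbitrage the full-cycle product must be 1, so the missing rate is 1 / 0.2126209904 ≈ 4.703205.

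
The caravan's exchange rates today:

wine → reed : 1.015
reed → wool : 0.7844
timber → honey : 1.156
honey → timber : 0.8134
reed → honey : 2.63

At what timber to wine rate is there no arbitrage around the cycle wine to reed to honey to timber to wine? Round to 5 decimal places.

Known legs of the cycle: 1.015 × 2.63 × 0.8134 = 2.17133063
For no arbitrage the full-cycle product must be 1, so the missing rate is 1 / 2.17133063 ≈ 0.4605471.

0.46055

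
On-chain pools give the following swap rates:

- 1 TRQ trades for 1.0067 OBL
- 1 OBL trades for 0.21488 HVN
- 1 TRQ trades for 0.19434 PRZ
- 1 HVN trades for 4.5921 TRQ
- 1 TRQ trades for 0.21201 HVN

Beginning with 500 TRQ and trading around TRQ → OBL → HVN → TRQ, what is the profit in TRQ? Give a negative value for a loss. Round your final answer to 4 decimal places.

-3.3192

500 TRQ × 1.0067 = 503.35 OBL
503.35 OBL × 0.21488 = 108.159848 HVN
108.159848 HVN × 4.5921 = 496.6808380008 TRQ
Net change: 496.6808380008 − 500 = -3.3191619992 TRQ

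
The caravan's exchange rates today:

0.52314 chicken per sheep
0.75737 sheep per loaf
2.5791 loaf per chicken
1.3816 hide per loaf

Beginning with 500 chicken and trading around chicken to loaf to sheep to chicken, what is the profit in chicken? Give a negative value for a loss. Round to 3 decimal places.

500 chicken × 2.5791 = 1289.55 loaf
1289.55 loaf × 0.75737 = 976.6664835 sheep
976.6664835 sheep × 0.52314 = 510.93330417819 chicken
Net change: 510.93330417819 − 500 = 10.93330417819 chicken

10.933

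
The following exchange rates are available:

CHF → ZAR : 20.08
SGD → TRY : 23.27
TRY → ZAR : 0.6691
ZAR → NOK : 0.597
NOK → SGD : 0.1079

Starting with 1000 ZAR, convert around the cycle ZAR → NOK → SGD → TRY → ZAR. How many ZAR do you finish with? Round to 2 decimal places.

1000 ZAR × 0.597 = 597 NOK
597 NOK × 0.1079 = 64.4163 SGD
64.4163 SGD × 23.27 = 1498.967301 TRY
1498.967301 TRY × 0.6691 = 1002.9590210991 ZAR

1002.96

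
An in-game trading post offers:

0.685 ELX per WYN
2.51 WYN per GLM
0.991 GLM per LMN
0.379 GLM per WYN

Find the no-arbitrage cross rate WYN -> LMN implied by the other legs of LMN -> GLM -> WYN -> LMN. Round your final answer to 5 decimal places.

Known legs of the cycle: 0.991 × 2.51 = 2.48741
For no arbitrage the full-cycle product must be 1, so the missing rate is 1 / 2.48741 ≈ 0.4020246.

0.40202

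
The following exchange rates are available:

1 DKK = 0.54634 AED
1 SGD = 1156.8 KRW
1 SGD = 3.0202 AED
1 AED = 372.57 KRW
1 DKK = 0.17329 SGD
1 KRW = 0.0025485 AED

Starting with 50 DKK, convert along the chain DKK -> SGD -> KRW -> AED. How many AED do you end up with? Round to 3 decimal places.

50 DKK × 0.17329 = 8.6645 SGD
8.6645 SGD × 1156.8 = 10023.0936 KRW
10023.0936 KRW × 0.0025485 = 25.5438540396 AED

25.544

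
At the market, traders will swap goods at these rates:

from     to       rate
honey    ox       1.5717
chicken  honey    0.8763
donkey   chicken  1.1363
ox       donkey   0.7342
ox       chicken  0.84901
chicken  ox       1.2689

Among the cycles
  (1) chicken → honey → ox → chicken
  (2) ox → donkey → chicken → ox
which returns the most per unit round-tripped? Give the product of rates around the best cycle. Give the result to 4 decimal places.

1.1693

(1) 0.8763 × 1.5717 × 0.84901 = 1.16933
(2) 0.7342 × 1.1363 × 1.2689 = 1.05861
Highest is cycle (1) at 1.1693 (>1, arbitrage).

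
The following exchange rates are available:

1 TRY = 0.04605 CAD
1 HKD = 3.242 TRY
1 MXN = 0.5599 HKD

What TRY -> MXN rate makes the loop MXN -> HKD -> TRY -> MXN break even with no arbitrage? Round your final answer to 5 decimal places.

0.55090

Known legs of the cycle: 0.5599 × 3.242 = 1.8151958
For no arbitrage the full-cycle product must be 1, so the missing rate is 1 / 1.8151958 ≈ 0.5509048.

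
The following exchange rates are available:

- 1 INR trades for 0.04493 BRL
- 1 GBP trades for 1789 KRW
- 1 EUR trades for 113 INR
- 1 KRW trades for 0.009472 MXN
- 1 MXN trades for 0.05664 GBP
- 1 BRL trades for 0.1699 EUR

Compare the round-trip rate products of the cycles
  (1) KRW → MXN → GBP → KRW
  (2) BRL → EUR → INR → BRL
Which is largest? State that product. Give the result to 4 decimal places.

(1) 0.009472 × 0.05664 × 1789 = 0.95979
(2) 0.1699 × 113 × 0.04493 = 0.86260
Highest is cycle (1) at 0.9598 (≤1, no arbitrage).

0.9598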